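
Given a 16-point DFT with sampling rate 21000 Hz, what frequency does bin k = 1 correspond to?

The frequency of DFT bin k is: f_k = k * f_s / N
f_1 = 1 * 21000 / 16 = 2625/2 Hz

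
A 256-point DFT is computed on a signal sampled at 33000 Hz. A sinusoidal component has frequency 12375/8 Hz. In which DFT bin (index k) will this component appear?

DFT frequency resolution = f_s/N = 33000/256 = 4125/32 Hz
Bin index k = f_signal / resolution = 12375/8 / 4125/32 = 12
The signal frequency 12375/8 Hz falls in DFT bin k = 12.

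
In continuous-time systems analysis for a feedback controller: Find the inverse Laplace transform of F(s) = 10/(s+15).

Standard pair: k/(s+a) <-> k*e^(-at)*u(t)
With k=10, a=15: f(t) = 10*e^(-15t)*u(t)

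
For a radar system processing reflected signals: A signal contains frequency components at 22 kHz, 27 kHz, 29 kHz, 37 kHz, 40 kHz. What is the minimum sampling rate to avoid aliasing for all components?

The highest frequency component is f_max = 40 kHz.
Nyquist rate = 2 * f_max = 2 * 40 kHz = 80 kHz.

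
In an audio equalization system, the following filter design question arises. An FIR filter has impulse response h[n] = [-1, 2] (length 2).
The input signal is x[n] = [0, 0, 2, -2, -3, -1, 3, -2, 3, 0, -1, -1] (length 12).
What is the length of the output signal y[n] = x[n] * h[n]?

For linear convolution, the output length is:
len(y) = len(x) + len(h) - 1 = 12 + 2 - 1 = 13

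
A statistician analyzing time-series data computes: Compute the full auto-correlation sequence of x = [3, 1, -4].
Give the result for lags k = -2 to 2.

r_xx[k] = sum_m x[m]*x[m+k], indexed from 0, for k = -2 to 2:
  r_xx[-2] = x[2]*x[0] = -12
  r_xx[-1] = x[1]*x[0] + x[2]*x[1] = -1
  r_xx[0] = x[0]*x[0] + x[1]*x[1] + x[2]*x[2] = 26
  r_xx[1] = x[0]*x[1] + x[1]*x[2] = -1
  r_xx[2] = x[0]*x[2] = -12
r_xx = [-12, -1, 26, -1, -12]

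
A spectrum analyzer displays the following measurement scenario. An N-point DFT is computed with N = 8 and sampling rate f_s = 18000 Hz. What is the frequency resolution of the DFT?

DFT frequency resolution = f_s / N
= 18000 / 8 = 2250 Hz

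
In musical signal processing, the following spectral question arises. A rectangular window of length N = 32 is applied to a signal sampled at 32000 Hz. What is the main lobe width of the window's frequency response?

For a rectangular window of length N,
the main lobe width in frequency is 2*f_s/N.
= 2*32000/32 = 2000 Hz
This determines the minimum frequency separation for resolving two sinusoids.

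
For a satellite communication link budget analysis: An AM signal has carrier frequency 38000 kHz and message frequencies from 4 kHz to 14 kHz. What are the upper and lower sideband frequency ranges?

Upper sideband (USB) = fc + [fm_low, fm_high] = 38000 + [4, 14] = [38004, 38014] kHz
Lower sideband (LSB) = fc - [fm_high, fm_low] = 38000 - [14, 4] = [37986, 37996] kHz
Total occupied spectrum: 37986 kHz to 38014 kHz (plus carrier at 38000 kHz)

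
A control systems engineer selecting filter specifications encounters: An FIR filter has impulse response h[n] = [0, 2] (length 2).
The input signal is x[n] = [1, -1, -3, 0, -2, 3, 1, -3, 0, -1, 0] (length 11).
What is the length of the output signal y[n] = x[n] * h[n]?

For linear convolution, the output length is:
len(y) = len(x) + len(h) - 1 = 11 + 2 - 1 = 12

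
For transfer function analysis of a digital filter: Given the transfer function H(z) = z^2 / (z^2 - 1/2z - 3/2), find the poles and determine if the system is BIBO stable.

Poles are roots of the denominator: z^2 - 1/2z - 3/2 = 0.
Quadratic formula: z = [-(-1/2) +/- sqrt((-1/2)^2 - 4*(-3/2))] / 2
Discriminant = 1/4 + 6 = 25/4; sqrt = 5/2.
z = (1/2 +/- 5/2) / 2 => z = 3/2 or z = -1.
|p1| = 3/2, |p2| = 1.
For BIBO stability, all poles must lie inside the unit circle (|p| < 1).
System is UNSTABLE since at least one |p| >= 1.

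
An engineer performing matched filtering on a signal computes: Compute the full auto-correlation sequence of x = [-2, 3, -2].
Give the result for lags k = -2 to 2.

r_xx[k] = sum_m x[m]*x[m+k], indexed from 0, for k = -2 to 2:
  r_xx[-2] = x[2]*x[0] = 4
  r_xx[-1] = x[1]*x[0] + x[2]*x[1] = -12
  r_xx[0] = x[0]*x[0] + x[1]*x[1] + x[2]*x[2] = 17
  r_xx[1] = x[0]*x[1] + x[1]*x[2] = -12
  r_xx[2] = x[0]*x[2] = 4
r_xx = [4, -12, 17, -12, 4]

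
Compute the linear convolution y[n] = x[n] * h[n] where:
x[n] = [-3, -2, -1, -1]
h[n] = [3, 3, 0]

y[n] = sum_k x[k]*h[n-k]. Output length = len(x) + len(h) - 1 = 4 + 3 - 1 = 6.
y[0] = -3*3 = -9
y[1] = -2*3 + -3*3 = -15
y[2] = -1*3 + -2*3 + -3*0 = -9
y[3] = -1*3 + -1*3 + -2*0 = -6
y[4] = -1*3 + -1*0 = -3
y[5] = -1*0 = 0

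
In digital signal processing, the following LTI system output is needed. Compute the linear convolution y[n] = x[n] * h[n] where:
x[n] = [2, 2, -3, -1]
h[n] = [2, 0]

y[n] = sum_k x[k]*h[n-k]. Output length = len(x) + len(h) - 1 = 4 + 2 - 1 = 5.
y[0] = 2*2 = 4
y[1] = 2*2 + 2*0 = 4
y[2] = -3*2 + 2*0 = -6
y[3] = -1*2 + -3*0 = -2
y[4] = -1*0 = 0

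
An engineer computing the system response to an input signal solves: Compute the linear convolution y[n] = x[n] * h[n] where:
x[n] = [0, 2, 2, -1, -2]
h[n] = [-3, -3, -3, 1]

y[n] = sum_k x[k]*h[n-k]. Output length = len(x) + len(h) - 1 = 5 + 4 - 1 = 8.
y[0] = 0*-3 = 0
y[1] = 2*-3 + 0*-3 = -6
y[2] = 2*-3 + 2*-3 + 0*-3 = -12
y[3] = -1*-3 + 2*-3 + 2*-3 + 0*1 = -9
y[4] = -2*-3 + -1*-3 + 2*-3 + 2*1 = 5
y[5] = -2*-3 + -1*-3 + 2*1 = 11
y[6] = -2*-3 + -1*1 = 5
y[7] = -2*1 = -2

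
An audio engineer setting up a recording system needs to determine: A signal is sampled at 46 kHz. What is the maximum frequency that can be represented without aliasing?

The maximum frequency that can be represented without aliasing
is the Nyquist frequency: f_max = f_s / 2 = 46 kHz / 2 = 23 kHz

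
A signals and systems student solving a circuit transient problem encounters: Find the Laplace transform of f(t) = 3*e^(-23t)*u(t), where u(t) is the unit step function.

Standard Laplace transform pair:
e^(-at)*u(t) <-> 1/(s+a)
With a = 23: L{3*e^(-23t)*u(t)} = 3/(s+23), ROC: Re(s) > -23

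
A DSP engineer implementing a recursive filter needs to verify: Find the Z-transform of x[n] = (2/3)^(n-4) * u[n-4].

Time-shifting property: if X(z) = Z{x[n]}, then Z{x[n-d]} = z^(-d) * X(z)
X(z) = z/(z - 2/3) for x[n] = (2/3)^n * u[n]
Z{x[n-4]} = z^(-4) * z/(z - 2/3) = z^(-3)/(z - 2/3)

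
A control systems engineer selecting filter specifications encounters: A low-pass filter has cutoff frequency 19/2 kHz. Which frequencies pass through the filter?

A low-pass filter passes all frequencies below the cutoff frequency 19/2 kHz and attenuates higher frequencies.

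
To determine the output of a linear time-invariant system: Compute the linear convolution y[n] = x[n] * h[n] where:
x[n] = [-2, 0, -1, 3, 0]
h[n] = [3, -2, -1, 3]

y[n] = sum_k x[k]*h[n-k]. Output length = len(x) + len(h) - 1 = 5 + 4 - 1 = 8.
y[0] = -2*3 = -6
y[1] = 0*3 + -2*-2 = 4
y[2] = -1*3 + 0*-2 + -2*-1 = -1
y[3] = 3*3 + -1*-2 + 0*-1 + -2*3 = 5
y[4] = 0*3 + 3*-2 + -1*-1 + 0*3 = -5
y[5] = 0*-2 + 3*-1 + -1*3 = -6
y[6] = 0*-1 + 3*3 = 9
y[7] = 0*3 = 0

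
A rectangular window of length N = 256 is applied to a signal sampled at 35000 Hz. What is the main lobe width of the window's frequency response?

For a rectangular window of length N,
the main lobe width in frequency is 2*f_s/N.
= 2*35000/256 = 4375/16 Hz
This determines the minimum frequency separation for resolving two sinusoids.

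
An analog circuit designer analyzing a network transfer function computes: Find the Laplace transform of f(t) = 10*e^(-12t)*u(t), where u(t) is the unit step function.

Standard Laplace transform pair:
e^(-at)*u(t) <-> 1/(s+a)
With a = 12: L{10*e^(-12t)*u(t)} = 10/(s+12), ROC: Re(s) > -12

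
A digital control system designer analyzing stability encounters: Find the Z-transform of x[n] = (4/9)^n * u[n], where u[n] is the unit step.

The Z-transform of a^n * u[n] is z/(z-a) for |z| > |a|.
Here a = 4/9, so X(z) = z/(z - (4/9)) = 9z/(9z - 4)
ROC: |z| > 4/9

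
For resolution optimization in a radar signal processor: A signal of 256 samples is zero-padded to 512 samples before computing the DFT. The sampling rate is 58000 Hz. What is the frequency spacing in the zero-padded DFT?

Original DFT: N = 256, resolution = f_s/N = 58000/256 = 3625/16 Hz
Zero-padded DFT: N = 512, resolution = f_s/N = 58000/512 = 3625/32 Hz
Zero-padding interpolates the spectrum (finer frequency grid)
but does NOT improve the true spectral resolution (ability to resolve close frequencies).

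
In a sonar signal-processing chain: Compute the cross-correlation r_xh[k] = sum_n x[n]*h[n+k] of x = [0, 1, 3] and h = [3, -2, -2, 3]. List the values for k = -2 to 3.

Both sequences indexed from 0 and zero outside their support.
Lags with overlap: k = -2 to 3.
  r_xh[-2] = x[2]*h[0] = 9
  r_xh[-1] = x[1]*h[0] + x[2]*h[1] = -3
  r_xh[0] = x[0]*h[0] + x[1]*h[1] + x[2]*h[2] = -8
  r_xh[1] = x[0]*h[1] + x[1]*h[2] + x[2]*h[3] = 7
  r_xh[2] = x[0]*h[2] + x[1]*h[3] = 3
  r_xh[3] = x[0]*h[3] = 0
r_xh = [9, -3, -8, 7, 3, 0] (for k = -2, ..., 3)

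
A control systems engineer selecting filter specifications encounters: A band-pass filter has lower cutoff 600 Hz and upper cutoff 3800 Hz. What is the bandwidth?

Bandwidth = f_high - f_low
= 3800 Hz - 600 Hz = 3200 Hz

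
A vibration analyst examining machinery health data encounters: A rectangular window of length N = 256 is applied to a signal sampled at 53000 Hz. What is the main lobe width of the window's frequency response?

For a rectangular window of length N,
the main lobe width in frequency is 2*f_s/N.
= 2*53000/256 = 6625/16 Hz
This determines the minimum frequency separation for resolving two sinusoids.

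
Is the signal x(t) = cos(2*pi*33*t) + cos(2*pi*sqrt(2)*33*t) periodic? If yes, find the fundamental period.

f1 = 33 Hz, f2 = 33*sqrt(2) Hz
Ratio f2/f1 = sqrt(2), which is irrational.
Since the frequency ratio is irrational, no common period exists.
The signal is not periodic.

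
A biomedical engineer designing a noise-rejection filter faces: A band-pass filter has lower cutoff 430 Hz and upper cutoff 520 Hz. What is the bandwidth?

Bandwidth = f_high - f_low
= 520 Hz - 430 Hz = 90 Hz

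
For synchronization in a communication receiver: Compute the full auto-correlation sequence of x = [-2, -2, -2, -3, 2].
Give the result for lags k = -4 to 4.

r_xx[k] = sum_m x[m]*x[m+k], indexed from 0, for k = -4 to 4:
  r_xx[-4] = x[4]*x[0] = -4
  r_xx[-3] = x[3]*x[0] + x[4]*x[1] = 2
  r_xx[-2] = x[2]*x[0] + x[3]*x[1] + x[4]*x[2] = 6
  r_xx[-1] = x[1]*x[0] + x[2]*x[1] + x[3]*x[2] + x[4]*x[3] = 8
  r_xx[0] = x[0]*x[0] + x[1]*x[1] + x[2]*x[2] + x[3]*x[3] + x[4]*x[4] = 25
  r_xx[1] = x[0]*x[1] + x[1]*x[2] + x[2]*x[3] + x[3]*x[4] = 8
  r_xx[2] = x[0]*x[2] + x[1]*x[3] + x[2]*x[4] = 6
  r_xx[3] = x[0]*x[3] + x[1]*x[4] = 2
  r_xx[4] = x[0]*x[4] = -4
r_xx = [-4, 2, 6, 8, 25, 8, 6, 2, -4]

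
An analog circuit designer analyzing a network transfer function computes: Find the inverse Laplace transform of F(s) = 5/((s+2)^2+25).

Standard pair: w/((s+a)^2+w^2) <-> e^(-at)*sin(wt)*u(t)
With a=2, w=5: f(t) = e^(-2t)*sin(5t)*u(t)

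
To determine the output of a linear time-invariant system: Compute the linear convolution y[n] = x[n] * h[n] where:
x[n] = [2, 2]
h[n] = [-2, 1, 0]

y[n] = sum_k x[k]*h[n-k]. Output length = len(x) + len(h) - 1 = 2 + 3 - 1 = 4.
y[0] = 2*-2 = -4
y[1] = 2*-2 + 2*1 = -2
y[2] = 2*1 + 2*0 = 2
y[3] = 2*0 = 0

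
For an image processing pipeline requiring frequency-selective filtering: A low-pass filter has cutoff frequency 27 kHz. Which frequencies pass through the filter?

A low-pass filter passes all frequencies below the cutoff frequency 27 kHz and attenuates higher frequencies.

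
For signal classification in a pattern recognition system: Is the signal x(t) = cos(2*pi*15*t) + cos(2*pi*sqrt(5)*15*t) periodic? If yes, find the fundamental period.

f1 = 15 Hz, f2 = 15*sqrt(5) Hz
Ratio f2/f1 = sqrt(5), which is irrational.
Since the frequency ratio is irrational, no common period exists.
The signal is not periodic.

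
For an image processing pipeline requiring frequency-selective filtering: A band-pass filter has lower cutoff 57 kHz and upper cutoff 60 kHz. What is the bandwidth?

Bandwidth = f_high - f_low
= 60 kHz - 57 kHz = 3 kHz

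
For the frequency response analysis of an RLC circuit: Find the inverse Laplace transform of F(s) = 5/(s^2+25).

Standard pair: w/(s^2+w^2) <-> sin(wt)*u(t)
Recognize w^2 = 25, so w = 5; numerator 5 = 1*5.
f(t) = sin(5t)*u(t)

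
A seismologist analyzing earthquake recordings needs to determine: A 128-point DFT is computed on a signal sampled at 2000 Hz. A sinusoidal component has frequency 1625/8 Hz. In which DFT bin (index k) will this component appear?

DFT frequency resolution = f_s/N = 2000/128 = 125/8 Hz
Bin index k = f_signal / resolution = 1625/8 / 125/8 = 13
The signal frequency 1625/8 Hz falls in DFT bin k = 13.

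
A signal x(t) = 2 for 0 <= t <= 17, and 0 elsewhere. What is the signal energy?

Energy = integral of |x(t)|^2 dt over the signal duration
= 2^2 * 17 = 4 * 17 = 68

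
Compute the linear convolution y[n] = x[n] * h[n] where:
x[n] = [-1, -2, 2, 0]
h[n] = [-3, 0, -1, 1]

y[n] = sum_k x[k]*h[n-k]. Output length = len(x) + len(h) - 1 = 4 + 4 - 1 = 7.
y[0] = -1*-3 = 3
y[1] = -2*-3 + -1*0 = 6
y[2] = 2*-3 + -2*0 + -1*-1 = -5
y[3] = 0*-3 + 2*0 + -2*-1 + -1*1 = 1
y[4] = 0*0 + 2*-1 + -2*1 = -4
y[5] = 0*-1 + 2*1 = 2
y[6] = 0*1 = 0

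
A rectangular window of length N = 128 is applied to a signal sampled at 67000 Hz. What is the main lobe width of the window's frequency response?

For a rectangular window of length N,
the main lobe width in frequency is 2*f_s/N.
= 2*67000/128 = 8375/8 Hz
This determines the minimum frequency separation for resolving two sinusoids.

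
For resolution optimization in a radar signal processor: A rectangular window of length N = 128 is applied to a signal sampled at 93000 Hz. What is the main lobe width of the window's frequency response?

For a rectangular window of length N,
the main lobe width in frequency is 2*f_s/N.
= 2*93000/128 = 11625/8 Hz
This determines the minimum frequency separation for resolving two sinusoids.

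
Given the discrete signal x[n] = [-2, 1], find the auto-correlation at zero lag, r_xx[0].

The auto-correlation at zero lag r_xx[0] equals the signal energy.
r_xx[0] = sum of x[n]^2 = (-2)^2 + 1^2
= 4 + 1 = 5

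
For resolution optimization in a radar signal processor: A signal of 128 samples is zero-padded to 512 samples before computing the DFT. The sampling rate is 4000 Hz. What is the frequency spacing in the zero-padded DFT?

Original DFT: N = 128, resolution = f_s/N = 4000/128 = 125/4 Hz
Zero-padded DFT: N = 512, resolution = f_s/N = 4000/512 = 125/16 Hz
Zero-padding interpolates the spectrum (finer frequency grid)
but does NOT improve the true spectral resolution (ability to resolve close frequencies).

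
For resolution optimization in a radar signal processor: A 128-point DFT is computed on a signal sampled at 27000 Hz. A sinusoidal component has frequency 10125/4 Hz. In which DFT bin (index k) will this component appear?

DFT frequency resolution = f_s/N = 27000/128 = 3375/16 Hz
Bin index k = f_signal / resolution = 10125/4 / 3375/16 = 12
The signal frequency 10125/4 Hz falls in DFT bin k = 12.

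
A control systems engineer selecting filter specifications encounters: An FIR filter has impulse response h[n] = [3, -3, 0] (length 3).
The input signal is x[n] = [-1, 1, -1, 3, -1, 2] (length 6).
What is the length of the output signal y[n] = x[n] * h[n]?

For linear convolution, the output length is:
len(y) = len(x) + len(h) - 1 = 6 + 3 - 1 = 8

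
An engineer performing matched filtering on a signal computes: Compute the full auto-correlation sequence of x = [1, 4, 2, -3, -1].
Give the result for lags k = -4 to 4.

r_xx[k] = sum_m x[m]*x[m+k], indexed from 0, for k = -4 to 4:
  r_xx[-4] = x[4]*x[0] = -1
  r_xx[-3] = x[3]*x[0] + x[4]*x[1] = -7
  r_xx[-2] = x[2]*x[0] + x[3]*x[1] + x[4]*x[2] = -12
  r_xx[-1] = x[1]*x[0] + x[2]*x[1] + x[3]*x[2] + x[4]*x[3] = 9
  r_xx[0] = x[0]*x[0] + x[1]*x[1] + x[2]*x[2] + x[3]*x[3] + x[4]*x[4] = 31
  r_xx[1] = x[0]*x[1] + x[1]*x[2] + x[2]*x[3] + x[3]*x[4] = 9
  r_xx[2] = x[0]*x[2] + x[1]*x[3] + x[2]*x[4] = -12
  r_xx[3] = x[0]*x[3] + x[1]*x[4] = -7
  r_xx[4] = x[0]*x[4] = -1
r_xx = [-1, -7, -12, 9, 31, 9, -12, -7, -1]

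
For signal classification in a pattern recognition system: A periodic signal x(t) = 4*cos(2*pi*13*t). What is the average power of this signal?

Average power of A*cos(wt) is A^2/2.
P = 4^2 / 2 = 16/2 = 8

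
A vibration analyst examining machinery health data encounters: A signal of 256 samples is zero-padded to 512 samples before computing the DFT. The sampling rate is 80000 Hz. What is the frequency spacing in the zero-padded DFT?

Original DFT: N = 256, resolution = f_s/N = 80000/256 = 625/2 Hz
Zero-padded DFT: N = 512, resolution = f_s/N = 80000/512 = 625/4 Hz
Zero-padding interpolates the spectrum (finer frequency grid)
but does NOT improve the true spectral resolution (ability to resolve close frequencies).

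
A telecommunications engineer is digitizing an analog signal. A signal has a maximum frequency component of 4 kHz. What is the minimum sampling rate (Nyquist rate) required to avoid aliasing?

By the Nyquist-Shannon sampling theorem,
the minimum sampling rate (Nyquist rate) must be at least 2 * f_max.
Nyquist rate = 2 * 4 kHz = 8 kHz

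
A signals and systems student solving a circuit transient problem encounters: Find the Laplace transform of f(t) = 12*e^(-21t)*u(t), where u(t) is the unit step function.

Standard Laplace transform pair:
e^(-at)*u(t) <-> 1/(s+a)
With a = 21: L{12*e^(-21t)*u(t)} = 12/(s+21), ROC: Re(s) > -21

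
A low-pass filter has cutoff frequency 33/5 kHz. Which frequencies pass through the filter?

A low-pass filter passes all frequencies below the cutoff frequency 33/5 kHz and attenuates higher frequencies.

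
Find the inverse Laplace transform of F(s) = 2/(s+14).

Standard pair: k/(s+a) <-> k*e^(-at)*u(t)
With k=2, a=14: f(t) = 2*e^(-14t)*u(t)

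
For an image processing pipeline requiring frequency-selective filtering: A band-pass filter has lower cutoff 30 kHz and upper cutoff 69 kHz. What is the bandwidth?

Bandwidth = f_high - f_low
= 69 kHz - 30 kHz = 39 kHz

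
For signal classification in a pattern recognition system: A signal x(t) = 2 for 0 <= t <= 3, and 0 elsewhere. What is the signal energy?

Energy = integral of |x(t)|^2 dt over the signal duration
= 2^2 * 3 = 4 * 3 = 12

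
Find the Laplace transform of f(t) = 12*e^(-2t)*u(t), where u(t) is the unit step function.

Standard Laplace transform pair:
e^(-at)*u(t) <-> 1/(s+a)
With a = 2: L{12*e^(-2t)*u(t)} = 12/(s+2), ROC: Re(s) > -2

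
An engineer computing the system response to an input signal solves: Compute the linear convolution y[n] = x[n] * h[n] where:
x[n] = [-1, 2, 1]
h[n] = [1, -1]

y[n] = sum_k x[k]*h[n-k]. Output length = len(x) + len(h) - 1 = 3 + 2 - 1 = 4.
y[0] = -1*1 = -1
y[1] = 2*1 + -1*-1 = 3
y[2] = 1*1 + 2*-1 = -1
y[3] = 1*-1 = -1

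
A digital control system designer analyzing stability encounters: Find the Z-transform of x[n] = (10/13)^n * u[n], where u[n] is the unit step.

The Z-transform of a^n * u[n] is z/(z-a) for |z| > |a|.
Here a = 10/13, so X(z) = z/(z - (10/13)) = 13z/(13z - 10)
ROC: |z| > 10/13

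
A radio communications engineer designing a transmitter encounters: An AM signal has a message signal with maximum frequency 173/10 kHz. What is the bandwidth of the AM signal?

In AM (double-sideband), the bandwidth is twice the message frequency.
BW = 2 * f_m = 2 * 173/10 kHz = 173/5 kHz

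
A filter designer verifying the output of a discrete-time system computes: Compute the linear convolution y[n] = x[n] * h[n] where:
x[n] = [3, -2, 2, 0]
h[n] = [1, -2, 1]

y[n] = sum_k x[k]*h[n-k]. Output length = len(x) + len(h) - 1 = 4 + 3 - 1 = 6.
y[0] = 3*1 = 3
y[1] = -2*1 + 3*-2 = -8
y[2] = 2*1 + -2*-2 + 3*1 = 9
y[3] = 0*1 + 2*-2 + -2*1 = -6
y[4] = 0*-2 + 2*1 = 2
y[5] = 0*1 = 0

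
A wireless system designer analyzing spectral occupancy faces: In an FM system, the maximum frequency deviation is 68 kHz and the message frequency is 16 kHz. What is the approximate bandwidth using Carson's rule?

Carson's rule: BW = 2*(delta_f + f_m)
= 2*(68 + 16) kHz = 168 kHz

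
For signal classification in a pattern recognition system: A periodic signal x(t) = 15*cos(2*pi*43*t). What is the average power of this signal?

Average power of A*cos(wt) is A^2/2.
P = 15^2 / 2 = 225/2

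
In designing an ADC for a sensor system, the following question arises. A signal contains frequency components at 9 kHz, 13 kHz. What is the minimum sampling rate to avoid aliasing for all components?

The highest frequency component is f_max = 13 kHz.
Nyquist rate = 2 * f_max = 2 * 13 kHz = 26 kHz.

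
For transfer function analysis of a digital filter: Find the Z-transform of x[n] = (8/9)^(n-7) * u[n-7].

Time-shifting property: if X(z) = Z{x[n]}, then Z{x[n-d]} = z^(-d) * X(z)
X(z) = z/(z - 8/9) for x[n] = (8/9)^n * u[n]
Z{x[n-7]} = z^(-7) * z/(z - 8/9) = z^(-6)/(z - 8/9)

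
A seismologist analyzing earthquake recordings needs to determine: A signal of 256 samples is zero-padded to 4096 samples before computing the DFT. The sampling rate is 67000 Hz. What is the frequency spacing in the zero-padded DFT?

Original DFT: N = 256, resolution = f_s/N = 67000/256 = 8375/32 Hz
Zero-padded DFT: N = 4096, resolution = f_s/N = 67000/4096 = 8375/512 Hz
Zero-padding interpolates the spectrum (finer frequency grid)
but does NOT improve the true spectral resolution (ability to resolve close frequencies).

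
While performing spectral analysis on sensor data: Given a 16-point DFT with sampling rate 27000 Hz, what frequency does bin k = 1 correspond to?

The frequency of DFT bin k is: f_k = k * f_s / N
f_1 = 1 * 27000 / 16 = 3375/2 Hz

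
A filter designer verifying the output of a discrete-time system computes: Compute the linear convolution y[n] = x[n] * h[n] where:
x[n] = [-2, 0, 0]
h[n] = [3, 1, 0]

y[n] = sum_k x[k]*h[n-k]. Output length = len(x) + len(h) - 1 = 3 + 3 - 1 = 5.
y[0] = -2*3 = -6
y[1] = 0*3 + -2*1 = -2
y[2] = 0*3 + 0*1 + -2*0 = 0
y[3] = 0*1 + 0*0 = 0
y[4] = 0*0 = 0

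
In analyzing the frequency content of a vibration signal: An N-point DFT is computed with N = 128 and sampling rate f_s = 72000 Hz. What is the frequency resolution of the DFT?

DFT frequency resolution = f_s / N
= 72000 / 128 = 1125/2 Hz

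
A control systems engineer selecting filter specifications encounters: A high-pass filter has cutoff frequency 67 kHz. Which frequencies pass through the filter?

A high-pass filter passes all frequencies above the cutoff frequency 67 kHz and attenuates lower frequencies.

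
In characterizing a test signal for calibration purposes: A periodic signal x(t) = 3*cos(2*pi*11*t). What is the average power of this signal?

Average power of A*cos(wt) is A^2/2.
P = 3^2 / 2 = 9/2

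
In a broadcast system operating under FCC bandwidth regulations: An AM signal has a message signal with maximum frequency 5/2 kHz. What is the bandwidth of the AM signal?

In AM (double-sideband), the bandwidth is twice the message frequency.
BW = 2 * f_m = 2 * 5/2 kHz = 5 kHz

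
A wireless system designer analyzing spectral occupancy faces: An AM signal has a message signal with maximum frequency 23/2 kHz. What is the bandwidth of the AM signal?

In AM (double-sideband), the bandwidth is twice the message frequency.
BW = 2 * f_m = 2 * 23/2 kHz = 23 kHz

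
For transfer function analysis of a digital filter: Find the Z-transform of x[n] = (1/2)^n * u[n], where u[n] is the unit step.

The Z-transform of a^n * u[n] is z/(z-a) for |z| > |a|.
Here a = 1/2, so X(z) = z/(z - (1/2)) = 2z/(2z - 1)
ROC: |z| > 1/2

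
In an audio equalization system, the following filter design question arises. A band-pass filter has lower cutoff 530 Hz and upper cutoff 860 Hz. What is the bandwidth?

Bandwidth = f_high - f_low
= 860 Hz - 530 Hz = 330 Hz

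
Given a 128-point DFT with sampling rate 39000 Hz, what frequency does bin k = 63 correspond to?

The frequency of DFT bin k is: f_k = k * f_s / N
f_63 = 63 * 39000 / 128 = 307125/16 Hz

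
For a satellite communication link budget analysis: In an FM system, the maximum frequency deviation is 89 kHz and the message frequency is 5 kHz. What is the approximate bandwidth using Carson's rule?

Carson's rule: BW = 2*(delta_f + f_m)
= 2*(89 + 5) kHz = 188 kHz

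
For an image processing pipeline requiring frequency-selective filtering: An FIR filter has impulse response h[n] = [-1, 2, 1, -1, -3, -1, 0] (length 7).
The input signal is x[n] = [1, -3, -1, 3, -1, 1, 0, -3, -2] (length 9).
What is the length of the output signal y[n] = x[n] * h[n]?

For linear convolution, the output length is:
len(y) = len(x) + len(h) - 1 = 9 + 7 - 1 = 15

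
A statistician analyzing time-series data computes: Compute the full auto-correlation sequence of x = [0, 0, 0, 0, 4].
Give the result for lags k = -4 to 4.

r_xx[k] = sum_m x[m]*x[m+k], indexed from 0, for k = -4 to 4:
  r_xx[-4] = x[4]*x[0] = 0
  r_xx[-3] = x[3]*x[0] + x[4]*x[1] = 0
  r_xx[-2] = x[2]*x[0] + x[3]*x[1] + x[4]*x[2] = 0
  r_xx[-1] = x[1]*x[0] + x[2]*x[1] + x[3]*x[2] + x[4]*x[3] = 0
  r_xx[0] = x[0]*x[0] + x[1]*x[1] + x[2]*x[2] + x[3]*x[3] + x[4]*x[4] = 16
  r_xx[1] = x[0]*x[1] + x[1]*x[2] + x[2]*x[3] + x[3]*x[4] = 0
  r_xx[2] = x[0]*x[2] + x[1]*x[3] + x[2]*x[4] = 0
  r_xx[3] = x[0]*x[3] + x[1]*x[4] = 0
  r_xx[4] = x[0]*x[4] = 0
r_xx = [0, 0, 0, 0, 16, 0, 0, 0, 0]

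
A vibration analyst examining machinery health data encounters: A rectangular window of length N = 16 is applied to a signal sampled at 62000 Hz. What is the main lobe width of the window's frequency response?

For a rectangular window of length N,
the main lobe width in frequency is 2*f_s/N.
= 2*62000/16 = 7750 Hz
This determines the minimum frequency separation for resolving two sinusoids.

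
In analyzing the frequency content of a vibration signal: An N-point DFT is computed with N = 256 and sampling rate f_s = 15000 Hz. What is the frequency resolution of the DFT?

DFT frequency resolution = f_s / N
= 15000 / 256 = 1875/32 Hz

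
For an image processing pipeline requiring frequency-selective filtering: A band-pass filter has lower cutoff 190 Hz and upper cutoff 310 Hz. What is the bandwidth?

Bandwidth = f_high - f_low
= 310 Hz - 190 Hz = 120 Hz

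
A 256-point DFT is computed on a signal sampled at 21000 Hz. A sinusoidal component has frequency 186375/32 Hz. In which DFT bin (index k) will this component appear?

DFT frequency resolution = f_s/N = 21000/256 = 2625/32 Hz
Bin index k = f_signal / resolution = 186375/32 / 2625/32 = 71
The signal frequency 186375/32 Hz falls in DFT bin k = 71.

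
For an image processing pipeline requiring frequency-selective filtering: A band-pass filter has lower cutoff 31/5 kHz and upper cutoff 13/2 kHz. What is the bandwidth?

Bandwidth = f_high - f_low
= 13/2 kHz - 31/5 kHz = 3/10 kHz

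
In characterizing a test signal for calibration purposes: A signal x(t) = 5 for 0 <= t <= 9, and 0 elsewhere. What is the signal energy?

Energy = integral of |x(t)|^2 dt over the signal duration
= 5^2 * 9 = 25 * 9 = 225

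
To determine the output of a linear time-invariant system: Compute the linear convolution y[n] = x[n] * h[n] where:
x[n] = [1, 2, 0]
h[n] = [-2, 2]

y[n] = sum_k x[k]*h[n-k]. Output length = len(x) + len(h) - 1 = 3 + 2 - 1 = 4.
y[0] = 1*-2 = -2
y[1] = 2*-2 + 1*2 = -2
y[2] = 0*-2 + 2*2 = 4
y[3] = 0*2 = 0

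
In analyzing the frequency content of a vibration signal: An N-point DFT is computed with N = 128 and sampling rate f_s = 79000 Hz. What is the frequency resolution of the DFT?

DFT frequency resolution = f_s / N
= 79000 / 128 = 9875/16 Hz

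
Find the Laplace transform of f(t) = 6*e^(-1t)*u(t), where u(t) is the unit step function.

Standard Laplace transform pair:
e^(-at)*u(t) <-> 1/(s+a)
With a = 1: L{6*e^(-1t)*u(t)} = 6/(s+1), ROC: Re(s) > -1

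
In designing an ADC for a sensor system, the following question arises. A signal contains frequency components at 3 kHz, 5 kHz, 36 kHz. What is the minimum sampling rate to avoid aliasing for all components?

The highest frequency component is f_max = 36 kHz.
Nyquist rate = 2 * f_max = 2 * 36 kHz = 72 kHz.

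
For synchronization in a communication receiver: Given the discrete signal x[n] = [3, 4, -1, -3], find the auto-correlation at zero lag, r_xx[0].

The auto-correlation at zero lag r_xx[0] equals the signal energy.
r_xx[0] = sum of x[n]^2 = 3^2 + 4^2 + (-1)^2 + (-3)^2
= 9 + 16 + 1 + 9 = 35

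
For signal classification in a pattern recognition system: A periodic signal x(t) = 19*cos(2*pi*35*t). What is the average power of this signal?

Average power of A*cos(wt) is A^2/2.
P = 19^2 / 2 = 361/2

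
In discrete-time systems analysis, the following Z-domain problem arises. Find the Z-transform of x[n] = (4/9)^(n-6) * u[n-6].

Time-shifting property: if X(z) = Z{x[n]}, then Z{x[n-d]} = z^(-d) * X(z)
X(z) = z/(z - 4/9) for x[n] = (4/9)^n * u[n]
Z{x[n-6]} = z^(-6) * z/(z - 4/9) = z^(-5)/(z - 4/9)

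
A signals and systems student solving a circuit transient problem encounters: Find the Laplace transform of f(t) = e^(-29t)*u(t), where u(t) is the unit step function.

Standard Laplace transform pair:
e^(-at)*u(t) <-> 1/(s+a)
With a = 29: L{e^(-29t)*u(t)} = 1/(s+29), ROC: Re(s) > -29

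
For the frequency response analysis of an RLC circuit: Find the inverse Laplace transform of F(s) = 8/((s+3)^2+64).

Standard pair: w/((s+a)^2+w^2) <-> e^(-at)*sin(wt)*u(t)
With a=3, w=8: f(t) = e^(-3t)*sin(8t)*u(t)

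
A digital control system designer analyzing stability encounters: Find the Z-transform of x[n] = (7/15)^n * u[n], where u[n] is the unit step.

The Z-transform of a^n * u[n] is z/(z-a) for |z| > |a|.
Here a = 7/15, so X(z) = z/(z - (7/15)) = 15z/(15z - 7)
ROC: |z| > 7/15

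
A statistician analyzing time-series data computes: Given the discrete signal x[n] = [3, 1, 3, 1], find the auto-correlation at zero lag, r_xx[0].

The auto-correlation at zero lag r_xx[0] equals the signal energy.
r_xx[0] = sum of x[n]^2 = 3^2 + 1^2 + 3^2 + 1^2
= 9 + 1 + 9 + 1 = 20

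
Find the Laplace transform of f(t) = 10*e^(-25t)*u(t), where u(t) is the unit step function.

Standard Laplace transform pair:
e^(-at)*u(t) <-> 1/(s+a)
With a = 25: L{10*e^(-25t)*u(t)} = 10/(s+25), ROC: Re(s) > -25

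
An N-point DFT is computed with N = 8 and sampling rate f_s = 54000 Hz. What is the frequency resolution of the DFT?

DFT frequency resolution = f_s / N
= 54000 / 8 = 6750 Hz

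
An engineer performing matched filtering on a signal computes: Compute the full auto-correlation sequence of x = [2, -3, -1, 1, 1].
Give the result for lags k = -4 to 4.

r_xx[k] = sum_m x[m]*x[m+k], indexed from 0, for k = -4 to 4:
  r_xx[-4] = x[4]*x[0] = 2
  r_xx[-3] = x[3]*x[0] + x[4]*x[1] = -1
  r_xx[-2] = x[2]*x[0] + x[3]*x[1] + x[4]*x[2] = -6
  r_xx[-1] = x[1]*x[0] + x[2]*x[1] + x[3]*x[2] + x[4]*x[3] = -3
  r_xx[0] = x[0]*x[0] + x[1]*x[1] + x[2]*x[2] + x[3]*x[3] + x[4]*x[4] = 16
  r_xx[1] = x[0]*x[1] + x[1]*x[2] + x[2]*x[3] + x[3]*x[4] = -3
  r_xx[2] = x[0]*x[2] + x[1]*x[3] + x[2]*x[4] = -6
  r_xx[3] = x[0]*x[3] + x[1]*x[4] = -1
  r_xx[4] = x[0]*x[4] = 2
r_xx = [2, -1, -6, -3, 16, -3, -6, -1, 2]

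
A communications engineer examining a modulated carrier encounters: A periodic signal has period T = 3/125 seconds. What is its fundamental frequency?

The fundamental frequency is the reciprocal of the period.
f = 1/T = 1/(3/125) = 125/3 Hz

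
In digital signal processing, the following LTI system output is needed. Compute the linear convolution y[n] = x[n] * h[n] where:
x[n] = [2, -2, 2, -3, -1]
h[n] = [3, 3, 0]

y[n] = sum_k x[k]*h[n-k]. Output length = len(x) + len(h) - 1 = 5 + 3 - 1 = 7.
y[0] = 2*3 = 6
y[1] = -2*3 + 2*3 = 0
y[2] = 2*3 + -2*3 + 2*0 = 0
y[3] = -3*3 + 2*3 + -2*0 = -3
y[4] = -1*3 + -3*3 + 2*0 = -12
y[5] = -1*3 + -3*0 = -3
y[6] = -1*0 = 0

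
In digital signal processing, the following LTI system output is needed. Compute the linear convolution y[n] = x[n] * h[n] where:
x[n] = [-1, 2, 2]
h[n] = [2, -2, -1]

y[n] = sum_k x[k]*h[n-k]. Output length = len(x) + len(h) - 1 = 3 + 3 - 1 = 5.
y[0] = -1*2 = -2
y[1] = 2*2 + -1*-2 = 6
y[2] = 2*2 + 2*-2 + -1*-1 = 1
y[3] = 2*-2 + 2*-1 = -6
y[4] = 2*-1 = -2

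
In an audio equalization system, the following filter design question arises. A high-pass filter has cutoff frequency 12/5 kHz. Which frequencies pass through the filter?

A high-pass filter passes all frequencies above the cutoff frequency 12/5 kHz and attenuates lower frequencies.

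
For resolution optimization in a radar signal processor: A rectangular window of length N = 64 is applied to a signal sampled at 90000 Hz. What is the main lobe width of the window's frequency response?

For a rectangular window of length N,
the main lobe width in frequency is 2*f_s/N.
= 2*90000/64 = 5625/2 Hz
This determines the minimum frequency separation for resolving two sinusoids.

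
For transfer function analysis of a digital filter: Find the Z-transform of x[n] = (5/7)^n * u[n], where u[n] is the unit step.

The Z-transform of a^n * u[n] is z/(z-a) for |z| > |a|.
Here a = 5/7, so X(z) = z/(z - (5/7)) = 7z/(7z - 5)
ROC: |z| > 5/7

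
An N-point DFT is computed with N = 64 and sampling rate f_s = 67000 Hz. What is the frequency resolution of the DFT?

DFT frequency resolution = f_s / N
= 67000 / 64 = 8375/8 Hz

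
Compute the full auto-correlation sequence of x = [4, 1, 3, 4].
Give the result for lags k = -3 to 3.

r_xx[k] = sum_m x[m]*x[m+k], indexed from 0, for k = -3 to 3:
  r_xx[-3] = x[3]*x[0] = 16
  r_xx[-2] = x[2]*x[0] + x[3]*x[1] = 16
  r_xx[-1] = x[1]*x[0] + x[2]*x[1] + x[3]*x[2] = 19
  r_xx[0] = x[0]*x[0] + x[1]*x[1] + x[2]*x[2] + x[3]*x[3] = 42
  r_xx[1] = x[0]*x[1] + x[1]*x[2] + x[2]*x[3] = 19
  r_xx[2] = x[0]*x[2] + x[1]*x[3] = 16
  r_xx[3] = x[0]*x[3] = 16
r_xx = [16, 16, 19, 42, 19, 16, 16]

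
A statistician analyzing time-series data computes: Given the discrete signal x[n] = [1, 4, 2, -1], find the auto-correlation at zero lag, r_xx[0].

The auto-correlation at zero lag r_xx[0] equals the signal energy.
r_xx[0] = sum of x[n]^2 = 1^2 + 4^2 + 2^2 + (-1)^2
= 1 + 16 + 4 + 1 = 22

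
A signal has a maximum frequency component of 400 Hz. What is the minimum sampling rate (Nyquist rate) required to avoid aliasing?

By the Nyquist-Shannon sampling theorem,
the minimum sampling rate (Nyquist rate) must be at least 2 * f_max.
Nyquist rate = 2 * 400 Hz = 800 Hz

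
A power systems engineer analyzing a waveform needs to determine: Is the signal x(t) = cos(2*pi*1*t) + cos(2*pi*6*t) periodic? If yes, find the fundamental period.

f1 = 1 Hz, f2 = 6 Hz
Period T1 = 1/1, T2 = 1/6
Ratio T1/T2 = 6/1, which is rational.
The signal is periodic with fundamental period T = 1/GCD(1,6) = 1 s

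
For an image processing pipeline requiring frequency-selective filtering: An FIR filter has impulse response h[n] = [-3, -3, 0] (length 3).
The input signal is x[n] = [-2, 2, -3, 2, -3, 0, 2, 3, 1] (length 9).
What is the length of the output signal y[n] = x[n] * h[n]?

For linear convolution, the output length is:
len(y) = len(x) + len(h) - 1 = 9 + 3 - 1 = 11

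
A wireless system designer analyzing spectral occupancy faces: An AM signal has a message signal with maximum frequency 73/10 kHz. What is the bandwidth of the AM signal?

In AM (double-sideband), the bandwidth is twice the message frequency.
BW = 2 * f_m = 2 * 73/10 kHz = 73/5 kHz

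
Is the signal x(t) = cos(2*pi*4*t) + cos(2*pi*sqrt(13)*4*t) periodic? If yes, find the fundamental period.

f1 = 4 Hz, f2 = 4*sqrt(13) Hz
Ratio f2/f1 = sqrt(13), which is irrational.
Since the frequency ratio is irrational, no common period exists.
The signal is not periodic.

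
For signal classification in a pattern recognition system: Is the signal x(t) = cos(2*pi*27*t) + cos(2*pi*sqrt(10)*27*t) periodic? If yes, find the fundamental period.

f1 = 27 Hz, f2 = 27*sqrt(10) Hz
Ratio f2/f1 = sqrt(10), which is irrational.
Since the frequency ratio is irrational, no common period exists.
The signal is not periodic.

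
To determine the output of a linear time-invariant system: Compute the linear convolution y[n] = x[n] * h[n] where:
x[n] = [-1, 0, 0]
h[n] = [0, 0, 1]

y[n] = sum_k x[k]*h[n-k]. Output length = len(x) + len(h) - 1 = 3 + 3 - 1 = 5.
y[0] = -1*0 = 0
y[1] = 0*0 + -1*0 = 0
y[2] = 0*0 + 0*0 + -1*1 = -1
y[3] = 0*0 + 0*1 = 0
y[4] = 0*1 = 0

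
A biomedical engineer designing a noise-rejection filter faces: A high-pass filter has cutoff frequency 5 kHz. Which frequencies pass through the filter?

A high-pass filter passes all frequencies above the cutoff frequency 5 kHz and attenuates lower frequencies.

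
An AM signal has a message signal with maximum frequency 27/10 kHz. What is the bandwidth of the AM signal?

In AM (double-sideband), the bandwidth is twice the message frequency.
BW = 2 * f_m = 2 * 27/10 kHz = 27/5 kHz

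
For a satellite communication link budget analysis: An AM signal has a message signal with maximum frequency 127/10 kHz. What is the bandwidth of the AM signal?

In AM (double-sideband), the bandwidth is twice the message frequency.
BW = 2 * f_m = 2 * 127/10 kHz = 127/5 kHz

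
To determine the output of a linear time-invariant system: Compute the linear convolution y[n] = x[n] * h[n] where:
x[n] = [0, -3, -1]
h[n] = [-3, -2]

y[n] = sum_k x[k]*h[n-k]. Output length = len(x) + len(h) - 1 = 3 + 2 - 1 = 4.
y[0] = 0*-3 = 0
y[1] = -3*-3 + 0*-2 = 9
y[2] = -1*-3 + -3*-2 = 9
y[3] = -1*-2 = 2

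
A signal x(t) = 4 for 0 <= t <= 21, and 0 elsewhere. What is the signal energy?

Energy = integral of |x(t)|^2 dt over the signal duration
= 4^2 * 21 = 16 * 21 = 336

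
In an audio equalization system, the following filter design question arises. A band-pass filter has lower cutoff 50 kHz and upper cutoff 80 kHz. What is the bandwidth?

Bandwidth = f_high - f_low
= 80 kHz - 50 kHz = 30 kHz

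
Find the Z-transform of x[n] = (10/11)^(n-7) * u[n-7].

Time-shifting property: if X(z) = Z{x[n]}, then Z{x[n-d]} = z^(-d) * X(z)
X(z) = z/(z - 10/11) for x[n] = (10/11)^n * u[n]
Z{x[n-7]} = z^(-7) * z/(z - 10/11) = z^(-6)/(z - 10/11)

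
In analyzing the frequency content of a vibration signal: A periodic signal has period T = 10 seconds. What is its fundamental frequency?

The fundamental frequency is the reciprocal of the period.
f = 1/T = 1/(10) = 1/10 Hz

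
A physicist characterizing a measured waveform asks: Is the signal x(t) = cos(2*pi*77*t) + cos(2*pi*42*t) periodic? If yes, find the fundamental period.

f1 = 77 Hz, f2 = 42 Hz
Period T1 = 1/77, T2 = 1/42
Ratio T1/T2 = 42/77, which is rational.
The signal is periodic with fundamental period T = 1/GCD(77,42) = 1/7 s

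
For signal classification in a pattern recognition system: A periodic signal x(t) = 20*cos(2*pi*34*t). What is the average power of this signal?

Average power of A*cos(wt) is A^2/2.
P = 20^2 / 2 = 400/2 = 200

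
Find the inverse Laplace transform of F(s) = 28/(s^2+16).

Standard pair: w/(s^2+w^2) <-> sin(wt)*u(t)
Recognize w^2 = 16, so w = 4; numerator 28 = 7*4.
f(t) = 7*sin(4t)*u(t)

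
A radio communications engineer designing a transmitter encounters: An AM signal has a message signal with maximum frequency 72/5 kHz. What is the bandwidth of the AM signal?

In AM (double-sideband), the bandwidth is twice the message frequency.
BW = 2 * f_m = 2 * 72/5 kHz = 144/5 kHz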